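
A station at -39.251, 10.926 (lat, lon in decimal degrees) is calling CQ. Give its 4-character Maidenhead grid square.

Shift to the Maidenhead origin (180°W, 90°S): lon 190.93, lat 50.75.
Field: lon ⌊190.93/20⌋ = 9 → J; lat ⌊50.75/10⌋ = 5 → F.
Square: lon ⌊10.93/2⌋ = 5; lat ⌊0.75/1⌋ = 0.

JF50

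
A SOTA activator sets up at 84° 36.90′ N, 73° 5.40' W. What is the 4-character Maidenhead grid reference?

FR34

Add 180° to longitude and 90° to latitude: 106.91, 174.62.
Field: 106.91/20 → 5 → F, 174.62/10 → 17 → R; chars FR.
Square: 6.91/2 → 3, 4.62/1 → 4; chars 34.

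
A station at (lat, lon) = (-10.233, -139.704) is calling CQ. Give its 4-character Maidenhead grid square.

CH09

Shift to the Maidenhead origin (180°W, 90°S): lon 40.30, lat 79.77.
Field: 40.30/20 → 2 → C, 79.77/10 → 7 → H; chars CH.
Square: 0.30/2 → 0, 9.77/1 → 9; chars 09.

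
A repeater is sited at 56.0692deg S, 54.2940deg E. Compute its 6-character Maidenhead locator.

LD73dw

Shift to the Maidenhead origin (180°W, 90°S): lon 234.2940, lat 33.9308.
Field (20°×10°, letters A–R): 234.2940/20 → 11 → L, 33.9308/10 → 3 → D; chars LD.
Square (2°×1°, digits 0–9): 14.2940/2 → 7, 3.9308/1 → 3; chars 73.
Subsquare (5′×2.5′, letters a–x): 0.2940/0.0833333 → 3 → d, 0.9308/0.0416667 → 22 → w; chars dw.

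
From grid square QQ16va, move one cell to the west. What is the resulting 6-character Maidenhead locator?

QQ16ua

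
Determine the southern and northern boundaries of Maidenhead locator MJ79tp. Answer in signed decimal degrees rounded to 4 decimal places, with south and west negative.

9.6250, 9.6667

Field M=12, J=9: +12·20° lon, +9·10° lat → SW at lon 60°, lat 0°.
Square 7, 9: +7·2° lon, +9·1° lat → SW at lon 74°, lat 9°.
Subsquare t=19, p=15: +19·0.0833333° lon, +15·0.0416667° lat → SW at lon 75.5833°, lat 9.625°.
Cell spans 0.0833333° lon × 0.0416667° lat.
south 9.6250, north 9.6667.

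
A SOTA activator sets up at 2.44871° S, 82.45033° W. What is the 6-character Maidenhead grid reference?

Add 180° to longitude and 90° to latitude: 97.5497, 87.5513.
Field: 97.5497/20 → 4 → E, 87.5513/10 → 8 → I; chars EI.
Square: 17.5497/2 → 8, 7.5513/1 → 7; chars 87.
Subsquare: 1.5497/0.0833333 → 18 → s, 0.5513/0.0416667 → 13 → n; chars sn.

EI87sn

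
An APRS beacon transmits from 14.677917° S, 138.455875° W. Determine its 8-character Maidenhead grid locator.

Shift to the Maidenhead origin (180°W, 90°S): lon 41.54413, lat 75.32208.
Field: lon ⌊41.54413/20⌋ = 2 → C; lat ⌊75.32208/10⌋ = 7 → H.
Square: lon ⌊1.54413/2⌋ = 0; lat ⌊5.32208/1⌋ = 5.
Subsquare: lon ⌊1.54413/0.0833333⌋ = 18 → s; lat ⌊0.32208/0.0416667⌋ = 7 → h.
Extended square: lon ⌊0.04413/0.00833333⌋ = 5; lat ⌊0.03042/0.00416667⌋ = 7.

CH05sh57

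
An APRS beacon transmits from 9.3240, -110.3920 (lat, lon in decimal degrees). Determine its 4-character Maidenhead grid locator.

Shift to the Maidenhead origin (180°W, 90°S): lon 69.61, lat 99.32.
Field: 69.61/20 → 3 → D, 99.32/10 → 9 → J; chars DJ.
Square: 9.61/2 → 4, 9.32/1 → 9; chars 49.

DJ49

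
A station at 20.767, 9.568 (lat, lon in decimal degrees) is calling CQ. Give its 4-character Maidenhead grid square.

JL40

Add 180° to longitude and 90° to latitude: 189.57, 110.77.
Field: 189.57/20 → 9 → J, 110.77/10 → 11 → L; chars JL.
Square: 9.57/2 → 4, 0.77/1 → 0; chars 40.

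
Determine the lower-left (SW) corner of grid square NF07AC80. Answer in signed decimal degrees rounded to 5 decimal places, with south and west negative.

-32.91667, 80.06667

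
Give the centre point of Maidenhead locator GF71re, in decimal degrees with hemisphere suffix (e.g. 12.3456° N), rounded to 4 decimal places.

Field G=6, F=5: +6·20° lon, +5·10° lat → SW at lon -60°, lat -40°.
Square 7, 1: +7·2° lon, +1·1° lat → SW at lon -46°, lat -39°.
Subsquare r=17, e=4: +17·0.0833333° lon, +4·0.0416667° lat → SW at lon -44.5833°, lat -38.8333°.
Cell spans 0.0833333° lon × 0.0416667° lat. Centre is SW corner plus half of each.
latitude 38.8125° S, longitude 44.5417° W.

38.8125° S, 44.5417° W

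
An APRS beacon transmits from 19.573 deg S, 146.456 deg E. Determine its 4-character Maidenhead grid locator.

Offset from 180°W / 90°S: lon 326.46°, lat 70.43°.
Field: lon ⌊326.46/20⌋ = 16 → Q; lat ⌊70.43/10⌋ = 7 → H.
Square: lon ⌊6.46/2⌋ = 3; lat ⌊0.43/1⌋ = 0.

QH30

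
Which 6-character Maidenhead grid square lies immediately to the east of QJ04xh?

Longitude subsquare x = 23; +1 → 24, wraps to 0 = a, carry into square.
Longitude square 0; +1 → 1.
The latitude characters are unchanged.

QJ14ah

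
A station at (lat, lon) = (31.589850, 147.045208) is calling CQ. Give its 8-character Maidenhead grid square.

QM31mo51

Shift to the Maidenhead origin (180°W, 90°S): lon 327.04521, lat 121.58985.
Field: lon ⌊327.04521/20⌋ = 16 → Q; lat ⌊121.58985/10⌋ = 12 → M.
Square: lon ⌊7.04521/2⌋ = 3; lat ⌊1.58985/1⌋ = 1.
Subsquare: lon ⌊1.04521/0.0833333⌋ = 12 → m; lat ⌊0.58985/0.0416667⌋ = 14 → o.
Extended square: lon ⌊0.04521/0.00833333⌋ = 5; lat ⌊0.00652/0.00416667⌋ = 1.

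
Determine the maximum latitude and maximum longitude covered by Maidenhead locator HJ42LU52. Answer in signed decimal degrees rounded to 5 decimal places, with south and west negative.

2.84583, -31.03333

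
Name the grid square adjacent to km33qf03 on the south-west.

KM33pf92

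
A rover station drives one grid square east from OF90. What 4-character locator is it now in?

PF00

Longitude square 9; +1 → 10, wraps to 0, carry into field.
Longitude field O = 14; +1 → 15 = P.
The latitude characters are unchanged.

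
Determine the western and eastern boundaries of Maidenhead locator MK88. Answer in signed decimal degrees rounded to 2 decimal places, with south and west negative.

76.00, 78.00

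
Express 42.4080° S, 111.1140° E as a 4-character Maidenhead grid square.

OE57

Offset from 180°W / 90°S: lon 291.11°, lat 47.59°.
Field: lon ⌊291.11/20⌋ = 14 → O; lat ⌊47.59/10⌋ = 4 → E.
Square: lon ⌊11.11/2⌋ = 5; lat ⌊7.59/1⌋ = 7.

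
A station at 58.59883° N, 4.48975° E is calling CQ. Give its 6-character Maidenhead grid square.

Shift to the Maidenhead origin (180°W, 90°S): lon 184.4897, lat 148.5988.
Field (20°×10°, letters A–R): lon ⌊184.4897/20⌋ = 9 → J; lat ⌊148.5988/10⌋ = 14 → O.
Square (2°×1°, digits 0–9): lon ⌊4.4897/2⌋ = 2; lat ⌊8.5988/1⌋ = 8.
Subsquare (5′×2.5′, letters a–x): lon ⌊0.4897/0.0833333⌋ = 5 → f; lat ⌊0.5988/0.0416667⌋ = 14 → o.

JO28fo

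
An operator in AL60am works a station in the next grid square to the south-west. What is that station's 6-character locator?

AL50xl

Longitude subsquare a = 0; −1 → -1, wraps to 23 = x, carry into square.
Longitude square 6; −1 → 5.
Latitude subsquare m = 12; −1 → 11 = l.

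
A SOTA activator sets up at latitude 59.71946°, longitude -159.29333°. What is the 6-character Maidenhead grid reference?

BO09ir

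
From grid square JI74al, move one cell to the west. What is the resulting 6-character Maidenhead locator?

JI64xl

Longitude subsquare a = 0; −1 → -1, wraps to 23 = x, carry into square.
Longitude square 7; −1 → 6.
The latitude characters are unchanged.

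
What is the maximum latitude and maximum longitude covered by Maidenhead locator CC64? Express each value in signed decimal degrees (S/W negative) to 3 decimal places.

Field C=2, C=2: +2·20° lon, +2·10° lat → SW at lon -140°, lat -70°.
Square 6, 4: +6·2° lon, +4·1° lat → SW at lon -128°, lat -66°.
Cell spans 2° lon × 1° lat. NE corner is SW corner plus one full cell.
latitude -65.000, longitude -126.000.

-65.000, -126.000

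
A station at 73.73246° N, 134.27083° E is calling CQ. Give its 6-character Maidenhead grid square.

PQ73dr

Shift to the Maidenhead origin (180°W, 90°S): lon 314.2708, lat 163.7325.
Field: 314.2708/20 → 15 → P, 163.7325/10 → 16 → Q; chars PQ.
Square: 14.2708/2 → 7, 3.7325/1 → 3; chars 73.
Subsquare: 0.2708/0.0833333 → 3 → d, 0.7325/0.0416667 → 17 → r; chars dr.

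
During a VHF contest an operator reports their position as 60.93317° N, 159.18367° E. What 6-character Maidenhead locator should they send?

Add 180° to longitude and 90° to latitude: 339.1837, 150.9332.
Field (20°×10°, letters A–R): lon ⌊339.1837/20⌋ = 16 → Q; lat ⌊150.9332/10⌋ = 15 → P.
Square (2°×1°, digits 0–9): lon ⌊19.1837/2⌋ = 9; lat ⌊0.9332/1⌋ = 0.
Subsquare (5′×2.5′, letters a–x): lon ⌊1.1837/0.0833333⌋ = 14 → o; lat ⌊0.9332/0.0416667⌋ = 22 → w.

QP90ow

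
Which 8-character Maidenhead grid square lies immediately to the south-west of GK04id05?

GK04hd94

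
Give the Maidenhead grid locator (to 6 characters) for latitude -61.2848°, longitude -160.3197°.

AC98ur

Add 180° to longitude and 90° to latitude: 19.6803, 28.7152.
Field: 19.6803/20 → 0 → A, 28.7152/10 → 2 → C; chars AC.
Square: 19.6803/2 → 9, 8.7152/1 → 8; chars 98.
Subsquare: 1.6803/0.0833333 → 20 → u, 0.7152/0.0416667 → 17 → r; chars ur.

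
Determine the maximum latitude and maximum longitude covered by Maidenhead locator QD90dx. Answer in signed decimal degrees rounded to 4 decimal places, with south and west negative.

Field Q=16, D=3: +16·20° lon, +3·10° lat → SW at lon 140°, lat -60°.
Square 9, 0: +9·2° lon, +0·1° lat → SW at lon 158°, lat -60°.
Subsquare d=3, x=23: +3·0.0833333° lon, +23·0.0416667° lat → SW at lon 158.25°, lat -59.0417°.
Cell spans 0.0833333° lon × 0.0416667° lat. NE corner is SW corner plus one full cell.
latitude -59.0000, longitude 158.3333.

-59.0000, 158.3333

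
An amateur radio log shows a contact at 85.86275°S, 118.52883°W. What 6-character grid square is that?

DA04rd

Offset from 180°W / 90°S: lon 61.4712°, lat 4.1372°.
Field: lon ⌊61.4712/20⌋ = 3 → D; lat ⌊4.1372/10⌋ = 0 → A.
Square: lon ⌊1.4712/2⌋ = 0; lat ⌊4.1372/1⌋ = 4.
Subsquare: lon ⌊1.4712/0.0833333⌋ = 17 → r; lat ⌊0.1372/0.0416667⌋ = 3 → d.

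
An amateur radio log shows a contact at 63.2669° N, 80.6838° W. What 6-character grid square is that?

EP93pg

Add 180° to longitude and 90° to latitude: 99.3162, 153.2669.
Field (20°×10°, letters A–R): lon ⌊99.3162/20⌋ = 4 → E; lat ⌊153.2669/10⌋ = 15 → P.
Square (2°×1°, digits 0–9): lon ⌊19.3162/2⌋ = 9; lat ⌊3.2669/1⌋ = 3.
Subsquare (5′×2.5′, letters a–x): lon ⌊1.3162/0.0833333⌋ = 15 → p; lat ⌊0.2669/0.0416667⌋ = 6 → g.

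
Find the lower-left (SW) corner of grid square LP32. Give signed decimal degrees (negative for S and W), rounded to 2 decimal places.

62.00, 46.00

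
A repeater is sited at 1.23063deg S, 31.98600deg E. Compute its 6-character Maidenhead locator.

Add 180° to longitude and 90° to latitude: 211.9860, 88.7694.
Field: lon ⌊211.9860/20⌋ = 10 → K; lat ⌊88.7694/10⌋ = 8 → I.
Square: lon ⌊11.9860/2⌋ = 5; lat ⌊8.7694/1⌋ = 8.
Subsquare: lon ⌊1.9860/0.0833333⌋ = 23 → x; lat ⌊0.7694/0.0416667⌋ = 18 → s.

KI58xs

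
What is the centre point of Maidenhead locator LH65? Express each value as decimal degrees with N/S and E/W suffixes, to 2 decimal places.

Field L=11, H=7: +11·20° lon, +7·10° lat → SW at lon 40°, lat -20°.
Square 6, 5: +6·2° lon, +5·1° lat → SW at lon 52°, lat -15°.
Cell spans 2° lon × 1° lat. Centre is SW corner plus half of each.
latitude 14.50° S, longitude 53.00° E.

14.50° S, 53.00° E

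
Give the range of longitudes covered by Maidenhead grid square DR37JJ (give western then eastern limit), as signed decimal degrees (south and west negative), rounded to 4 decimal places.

-113.2500, -113.1667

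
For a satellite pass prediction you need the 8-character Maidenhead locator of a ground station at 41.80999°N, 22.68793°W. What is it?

HN81pt74

Add 180° to longitude and 90° to latitude: 157.31207, 131.80999.
Field: lon ⌊157.31207/20⌋ = 7 → H; lat ⌊131.80999/10⌋ = 13 → N.
Square: lon ⌊17.31207/2⌋ = 8; lat ⌊1.80999/1⌋ = 1.
Subsquare: lon ⌊1.31207/0.0833333⌋ = 15 → p; lat ⌊0.80999/0.0416667⌋ = 19 → t.
Extended square: lon ⌊0.06207/0.00833333⌋ = 7; lat ⌊0.01832/0.00416667⌋ = 4.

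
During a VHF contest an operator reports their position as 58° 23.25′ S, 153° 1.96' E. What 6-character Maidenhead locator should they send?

Add 180° to longitude and 90° to latitude: 333.0327, 31.6125.
Field: 333.0327/20 → 16 → Q, 31.6125/10 → 3 → D; chars QD.
Square: 13.0327/2 → 6, 1.6125/1 → 1; chars 61.
Subsquare: 1.0327/0.0833333 → 12 → m, 0.6125/0.0416667 → 14 → o; chars mo.

QD61mo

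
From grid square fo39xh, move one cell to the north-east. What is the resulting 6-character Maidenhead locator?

FO49ai

Longitude subsquare x = 23; +1 → 24, wraps to 0 = a, carry into square.
Longitude square 3; +1 → 4.
Latitude subsquare h = 7; +1 → 8 = i.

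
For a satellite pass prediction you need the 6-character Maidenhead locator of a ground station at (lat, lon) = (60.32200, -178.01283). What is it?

AP00xh

Add 180° to longitude and 90° to latitude: 1.9872, 150.3220.
Field: lon ⌊1.9872/20⌋ = 0 → A; lat ⌊150.3220/10⌋ = 15 → P.
Square: lon ⌊1.9872/2⌋ = 0; lat ⌊0.3220/1⌋ = 0.
Subsquare: lon ⌊1.9872/0.0833333⌋ = 23 → x; lat ⌊0.3220/0.0416667⌋ = 7 → h.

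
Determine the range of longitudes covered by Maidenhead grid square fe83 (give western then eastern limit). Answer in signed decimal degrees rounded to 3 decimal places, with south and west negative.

-64.000, -62.000

Field F=5, E=4: +5·20° lon, +4·10° lat → SW at lon -80°, lat -50°.
Square 8, 3: +8·2° lon, +3·1° lat → SW at lon -64°, lat -47°.
Cell spans 2° lon × 1° lat.
west -64.000, east -62.000.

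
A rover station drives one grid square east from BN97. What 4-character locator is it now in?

Longitude square 9; +1 → 10, wraps to 0, carry into field.
Longitude field B = 1; +1 → 2 = C.
The latitude characters are unchanged.

CN07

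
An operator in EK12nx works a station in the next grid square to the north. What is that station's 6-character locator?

EK13na

Latitude subsquare x = 23; +1 → 24, wraps to 0 = a, carry into square.
Latitude square 2; +1 → 3.
The longitude characters are unchanged.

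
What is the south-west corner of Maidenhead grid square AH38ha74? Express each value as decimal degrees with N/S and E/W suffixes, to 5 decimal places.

Field A=0, H=7: +0·20° lon, +7·10° lat → SW at lon -180°, lat -20°.
Square 3, 8: +3·2° lon, +8·1° lat → SW at lon -174°, lat -12°.
Subsquare h=7, a=0: +7·0.0833333° lon, +0·0.0416667° lat → SW at lon -173.417°, lat -12°.
Extended square 7, 4: +7·0.00833333° lon, +4·0.00416667° lat → SW at lon -173.358°, lat -11.9833°.
latitude 11.98333° S, longitude 173.35833° W.

11.98333° S, 173.35833° W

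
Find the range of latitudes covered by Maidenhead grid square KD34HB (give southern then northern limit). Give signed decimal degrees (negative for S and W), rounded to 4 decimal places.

-55.9583, -55.9167

Field K=10, D=3: +10·20° lon, +3·10° lat → SW at lon 20°, lat -60°.
Square 3, 4: +3·2° lon, +4·1° lat → SW at lon 26°, lat -56°.
Subsquare h=7, b=1: +7·0.0833333° lon, +1·0.0416667° lat → SW at lon 26.5833°, lat -55.9583°.
Cell spans 0.0833333° lon × 0.0416667° lat.
south -55.9583, north -55.9167.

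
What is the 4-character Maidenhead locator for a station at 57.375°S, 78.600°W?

Offset from 180°W / 90°S: lon 101.40°, lat 32.62°.
Field: 101.40/20 → 5 → F, 32.62/10 → 3 → D; chars FD.
Square: 1.40/2 → 0, 2.62/1 → 2; chars 02.

FD02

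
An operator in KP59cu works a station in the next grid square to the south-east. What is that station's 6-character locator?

Longitude subsquare c = 2; +1 → 3 = d.
Latitude subsquare u = 20; −1 → 19 = t.

KP59dt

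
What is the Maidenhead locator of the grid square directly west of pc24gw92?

Longitude extended square 9; −1 → 8.
The latitude characters are unchanged.

PC24gw82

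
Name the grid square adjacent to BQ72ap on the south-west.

BQ62xo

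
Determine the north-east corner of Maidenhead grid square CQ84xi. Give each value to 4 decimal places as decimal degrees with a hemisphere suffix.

74.3750° N, 122.0000° W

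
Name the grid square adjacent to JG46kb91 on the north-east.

Longitude extended square 9; +1 → 10, wraps to 0, carry into subsquare.
Longitude subsquare k = 10; +1 → 11 = l.
Latitude extended square 1; +1 → 2.

JG46lb02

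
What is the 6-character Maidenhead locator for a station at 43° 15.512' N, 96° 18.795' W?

EN13ug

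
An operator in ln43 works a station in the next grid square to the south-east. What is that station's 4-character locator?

LN52

Longitude square 4; +1 → 5.
Latitude square 3; −1 → 2.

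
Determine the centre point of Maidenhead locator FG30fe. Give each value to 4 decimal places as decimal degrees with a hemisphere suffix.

Field F=5, G=6: +5·20° lon, +6·10° lat → SW at lon -80°, lat -30°.
Square 3, 0: +3·2° lon, +0·1° lat → SW at lon -74°, lat -30°.
Subsquare f=5, e=4: +5·0.0833333° lon, +4·0.0416667° lat → SW at lon -73.5833°, lat -29.8333°.
Cell spans 0.0833333° lon × 0.0416667° lat. Centre is SW corner plus half of each.
latitude 29.8125° S, longitude 73.5417° W.

29.8125° S, 73.5417° W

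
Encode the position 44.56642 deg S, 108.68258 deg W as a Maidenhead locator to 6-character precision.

DE55pk

Offset from 180°W / 90°S: lon 71.3174°, lat 45.4336°.
Field: lon ⌊71.3174/20⌋ = 3 → D; lat ⌊45.4336/10⌋ = 4 → E.
Square: lon ⌊11.3174/2⌋ = 5; lat ⌊5.4336/1⌋ = 5.
Subsquare: lon ⌊1.3174/0.0833333⌋ = 15 → p; lat ⌊0.4336/0.0416667⌋ = 10 → k.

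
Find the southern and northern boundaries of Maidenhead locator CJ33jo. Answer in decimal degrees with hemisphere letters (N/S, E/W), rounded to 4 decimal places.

Field C=2, J=9: +2·20° lon, +9·10° lat → SW at lon -140°, lat 0°.
Square 3, 3: +3·2° lon, +3·1° lat → SW at lon -134°, lat 3°.
Subsquare j=9, o=14: +9·0.0833333° lon, +14·0.0416667° lat → SW at lon -133.25°, lat 3.58333°.
Cell spans 0.0833333° lon × 0.0416667° lat.
south 3.5833° N, north 3.6250° N.

3.5833° N, 3.6250° N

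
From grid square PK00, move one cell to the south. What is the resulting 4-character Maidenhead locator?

PJ09

Latitude square 0; −1 → -1, wraps to 9, carry into field.
Latitude field K = 10; −1 → 9 = J.
The longitude characters are unchanged.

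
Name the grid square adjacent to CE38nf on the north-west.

CE38mg

Longitude subsquare n = 13; −1 → 12 = m.
Latitude subsquare f = 5; +1 → 6 = g.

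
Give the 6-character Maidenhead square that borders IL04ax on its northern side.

Latitude subsquare x = 23; +1 → 24, wraps to 0 = a, carry into square.
Latitude square 4; +1 → 5.
The longitude characters are unchanged.

IL05aa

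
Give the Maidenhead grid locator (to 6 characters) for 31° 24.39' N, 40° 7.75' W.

Add 180° to longitude and 90° to latitude: 139.8708, 121.4065.
Field (20°×10°, letters A–R): 139.8708/20 → 6 → G, 121.4065/10 → 12 → M; chars GM.
Square (2°×1°, digits 0–9): 19.8708/2 → 9, 1.4065/1 → 1; chars 91.
Subsquare (5′×2.5′, letters a–x): 1.8708/0.0833333 → 22 → w, 0.4065/0.0416667 → 9 → j; chars wj.

GM91wj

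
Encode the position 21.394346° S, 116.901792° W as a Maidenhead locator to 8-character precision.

DG18no15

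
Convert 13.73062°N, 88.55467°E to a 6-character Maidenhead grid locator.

NK43gr

Offset from 180°W / 90°S: lon 268.5547°, lat 103.7306°.
Field: 268.5547/20 → 13 → N, 103.7306/10 → 10 → K; chars NK.
Square: 8.5547/2 → 4, 3.7306/1 → 3; chars 43.
Subsquare: 0.5547/0.0833333 → 6 → g, 0.7306/0.0416667 → 17 → r; chars gr.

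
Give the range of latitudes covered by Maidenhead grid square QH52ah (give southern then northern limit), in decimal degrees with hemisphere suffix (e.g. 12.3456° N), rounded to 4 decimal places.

Field Q=16, H=7: +16·20° lon, +7·10° lat → SW at lon 140°, lat -20°.
Square 5, 2: +5·2° lon, +2·1° lat → SW at lon 150°, lat -18°.
Subsquare a=0, h=7: +0·0.0833333° lon, +7·0.0416667° lat → SW at lon 150°, lat -17.7083°.
Cell spans 0.0833333° lon × 0.0416667° lat.
south 17.7083° S, north 17.6667° S.

17.7083° S, 17.6667° S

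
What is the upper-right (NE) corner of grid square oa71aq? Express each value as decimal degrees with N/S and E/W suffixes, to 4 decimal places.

88.2917° S, 114.0833° E

Field O=14, A=0: +14·20° lon, +0·10° lat → SW at lon 100°, lat -90°.
Square 7, 1: +7·2° lon, +1·1° lat → SW at lon 114°, lat -89°.
Subsquare a=0, q=16: +0·0.0833333° lon, +16·0.0416667° lat → SW at lon 114°, lat -88.3333°.
Cell spans 0.0833333° lon × 0.0416667° lat. NE corner is SW corner plus one full cell.
latitude 88.2917° S, longitude 114.0833° E.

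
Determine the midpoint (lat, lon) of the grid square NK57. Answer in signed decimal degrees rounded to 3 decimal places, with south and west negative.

17.500, 91.000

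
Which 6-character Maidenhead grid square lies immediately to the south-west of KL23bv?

KL23au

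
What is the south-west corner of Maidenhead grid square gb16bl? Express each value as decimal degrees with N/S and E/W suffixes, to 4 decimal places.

73.5417° S, 57.9167° W

Field G=6, B=1: +6·20° lon, +1·10° lat → SW at lon -60°, lat -80°.
Square 1, 6: +1·2° lon, +6·1° lat → SW at lon -58°, lat -74°.
Subsquare b=1, l=11: +1·0.0833333° lon, +11·0.0416667° lat → SW at lon -57.9167°, lat -73.5417°.
latitude 73.5417° S, longitude 57.9167° W.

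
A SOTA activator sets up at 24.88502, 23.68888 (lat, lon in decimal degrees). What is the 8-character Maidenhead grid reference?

KL14uv22

Offset from 180°W / 90°S: lon 203.68888°, lat 114.88502°.
Field: lon ⌊203.68888/20⌋ = 10 → K; lat ⌊114.88502/10⌋ = 11 → L.
Square: lon ⌊3.68888/2⌋ = 1; lat ⌊4.88502/1⌋ = 4.
Subsquare: lon ⌊1.68888/0.0833333⌋ = 20 → u; lat ⌊0.88502/0.0416667⌋ = 21 → v.
Extended square: lon ⌊0.02221/0.00833333⌋ = 2; lat ⌊0.01002/0.00416667⌋ = 2.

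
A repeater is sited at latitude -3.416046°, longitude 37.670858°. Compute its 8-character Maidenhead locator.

KI86uo00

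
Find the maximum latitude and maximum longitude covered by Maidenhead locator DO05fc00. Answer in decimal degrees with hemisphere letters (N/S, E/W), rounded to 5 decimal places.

55.08750° N, 119.57500° W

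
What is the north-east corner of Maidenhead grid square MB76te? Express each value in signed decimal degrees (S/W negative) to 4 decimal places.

Field M=12, B=1: +12·20° lon, +1·10° lat → SW at lon 60°, lat -80°.
Square 7, 6: +7·2° lon, +6·1° lat → SW at lon 74°, lat -74°.
Subsquare t=19, e=4: +19·0.0833333° lon, +4·0.0416667° lat → SW at lon 75.5833°, lat -73.8333°.
Cell spans 0.0833333° lon × 0.0416667° lat. NE corner is SW corner plus one full cell.
latitude -73.7917, longitude 75.6667.

-73.7917, 75.6667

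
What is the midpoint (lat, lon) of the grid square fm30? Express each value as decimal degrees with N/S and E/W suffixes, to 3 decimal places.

Field F=5, M=12: +5·20° lon, +12·10° lat → SW at lon -80°, lat 30°.
Square 3, 0: +3·2° lon, +0·1° lat → SW at lon -74°, lat 30°.
Cell spans 2° lon × 1° lat. Centre is SW corner plus half of each.
latitude 30.500° N, longitude 73.000° W.

30.500° N, 73.000° W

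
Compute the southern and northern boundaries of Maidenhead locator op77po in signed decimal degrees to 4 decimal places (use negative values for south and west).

67.5833, 67.6250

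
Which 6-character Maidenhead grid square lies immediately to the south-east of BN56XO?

BN66an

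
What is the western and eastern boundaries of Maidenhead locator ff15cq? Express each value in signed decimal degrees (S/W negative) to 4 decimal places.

-77.8333, -77.7500

Field F=5, F=5: +5·20° lon, +5·10° lat → SW at lon -80°, lat -40°.
Square 1, 5: +1·2° lon, +5·1° lat → SW at lon -78°, lat -35°.
Subsquare c=2, q=16: +2·0.0833333° lon, +16·0.0416667° lat → SW at lon -77.8333°, lat -34.3333°.
Cell spans 0.0833333° lon × 0.0416667° lat.
west -77.8333, east -77.7500.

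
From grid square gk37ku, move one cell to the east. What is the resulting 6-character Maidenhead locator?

GK37lu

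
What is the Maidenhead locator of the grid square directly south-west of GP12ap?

GP02xo

Longitude subsquare a = 0; −1 → -1, wraps to 23 = x, carry into square.
Longitude square 1; −1 → 0.
Latitude subsquare p = 15; −1 → 14 = o.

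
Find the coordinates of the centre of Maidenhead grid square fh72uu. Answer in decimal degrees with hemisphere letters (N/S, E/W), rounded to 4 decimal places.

Field F=5, H=7: +5·20° lon, +7·10° lat → SW at lon -80°, lat -20°.
Square 7, 2: +7·2° lon, +2·1° lat → SW at lon -66°, lat -18°.
Subsquare u=20, u=20: +20·0.0833333° lon, +20·0.0416667° lat → SW at lon -64.3333°, lat -17.1667°.
Cell spans 0.0833333° lon × 0.0416667° lat. Centre is SW corner plus half of each.
latitude 17.1458° S, longitude 64.2917° W.

17.1458° S, 64.2917° W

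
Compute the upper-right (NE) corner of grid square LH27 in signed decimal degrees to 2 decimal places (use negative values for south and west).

-12.00, 46.00

Field L=11, H=7: +11·20° lon, +7·10° lat → SW at lon 40°, lat -20°.
Square 2, 7: +2·2° lon, +7·1° lat → SW at lon 44°, lat -13°.
Cell spans 2° lon × 1° lat. NE corner is SW corner plus one full cell.
latitude -12.00, longitude 46.00.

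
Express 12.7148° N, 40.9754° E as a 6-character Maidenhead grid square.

Shift to the Maidenhead origin (180°W, 90°S): lon 220.9754, lat 102.7148.
Field (20°×10°, letters A–R): lon ⌊220.9754/20⌋ = 11 → L; lat ⌊102.7148/10⌋ = 10 → K.
Square (2°×1°, digits 0–9): lon ⌊0.9754/2⌋ = 0; lat ⌊2.7148/1⌋ = 2.
Subsquare (5′×2.5′, letters a–x): lon ⌊0.9754/0.0833333⌋ = 11 → l; lat ⌊0.7148/0.0416667⌋ = 17 → r.

LK02lr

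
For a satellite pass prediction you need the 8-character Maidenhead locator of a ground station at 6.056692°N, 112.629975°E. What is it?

OJ66hb53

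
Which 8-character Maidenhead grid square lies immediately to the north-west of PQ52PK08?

PQ52ok99

Longitude extended square 0; −1 → -1, wraps to 9, carry into subsquare.
Longitude subsquare p = 15; −1 → 14 = o.
Latitude extended square 8; +1 → 9.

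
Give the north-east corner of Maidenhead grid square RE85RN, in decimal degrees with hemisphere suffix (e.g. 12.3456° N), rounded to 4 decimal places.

44.4167° S, 177.5000° E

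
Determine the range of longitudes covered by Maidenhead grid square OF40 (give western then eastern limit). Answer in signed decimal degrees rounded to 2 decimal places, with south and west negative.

108.00, 110.00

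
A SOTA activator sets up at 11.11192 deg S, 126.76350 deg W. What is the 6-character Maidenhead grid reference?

Shift to the Maidenhead origin (180°W, 90°S): lon 53.2365, lat 78.8881.
Field: 53.2365/20 → 2 → C, 78.8881/10 → 7 → H; chars CH.
Square: 13.2365/2 → 6, 8.8881/1 → 8; chars 68.
Subsquare: 1.2365/0.0833333 → 14 → o, 0.8881/0.0416667 → 21 → v; chars ov.

CH68ov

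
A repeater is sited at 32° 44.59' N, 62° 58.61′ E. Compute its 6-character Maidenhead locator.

Offset from 180°W / 90°S: lon 242.9768°, lat 122.7432°.
Field: 242.9768/20 → 12 → M, 122.7432/10 → 12 → M; chars MM.
Square: 2.9768/2 → 1, 2.7432/1 → 2; chars 12.
Subsquare: 0.9768/0.0833333 → 11 → l, 0.7432/0.0416667 → 17 → r; chars lr.

MM12lr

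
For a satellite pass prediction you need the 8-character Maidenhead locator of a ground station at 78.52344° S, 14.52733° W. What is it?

Offset from 180°W / 90°S: lon 165.47267°, lat 11.47656°.
Field: lon ⌊165.47267/20⌋ = 8 → I; lat ⌊11.47656/10⌋ = 1 → B.
Square: lon ⌊5.47267/2⌋ = 2; lat ⌊1.47656/1⌋ = 1.
Subsquare: lon ⌊1.47267/0.0833333⌋ = 17 → r; lat ⌊0.47656/0.0416667⌋ = 11 → l.
Extended square: lon ⌊0.05600/0.00833333⌋ = 6; lat ⌊0.01823/0.00416667⌋ = 4.

IB21rl64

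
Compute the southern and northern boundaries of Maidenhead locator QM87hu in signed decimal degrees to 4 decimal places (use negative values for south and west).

Field Q=16, M=12: +16·20° lon, +12·10° lat → SW at lon 140°, lat 30°.
Square 8, 7: +8·2° lon, +7·1° lat → SW at lon 156°, lat 37°.
Subsquare h=7, u=20: +7·0.0833333° lon, +20·0.0416667° lat → SW at lon 156.583°, lat 37.8333°.
Cell spans 0.0833333° lon × 0.0416667° lat.
south 37.8333, north 37.8750.

37.8333, 37.8750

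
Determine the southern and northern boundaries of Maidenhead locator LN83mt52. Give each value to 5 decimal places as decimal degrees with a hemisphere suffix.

Field L=11, N=13: +11·20° lon, +13·10° lat → SW at lon 40°, lat 40°.
Square 8, 3: +8·2° lon, +3·1° lat → SW at lon 56°, lat 43°.
Subsquare m=12, t=19: +12·0.0833333° lon, +19·0.0416667° lat → SW at lon 57°, lat 43.7917°.
Extended square 5, 2: +5·0.00833333° lon, +2·0.00416667° lat → SW at lon 57.0417°, lat 43.8°.
Cell spans 0.00833333° lon × 0.00416667° lat.
south 43.80000° N, north 43.80417° N.

43.80000° N, 43.80417° N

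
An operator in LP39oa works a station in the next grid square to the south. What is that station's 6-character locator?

Latitude subsquare a = 0; −1 → -1, wraps to 23 = x, carry into square.
Latitude square 9; −1 → 8.
The longitude characters are unchanged.

LP38ox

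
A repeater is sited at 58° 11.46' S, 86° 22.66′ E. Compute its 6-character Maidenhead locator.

ND31et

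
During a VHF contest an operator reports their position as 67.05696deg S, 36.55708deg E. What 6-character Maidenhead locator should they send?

KC82gw

Shift to the Maidenhead origin (180°W, 90°S): lon 216.5571, lat 22.9430.
Field: lon ⌊216.5571/20⌋ = 10 → K; lat ⌊22.9430/10⌋ = 2 → C.
Square: lon ⌊16.5571/2⌋ = 8; lat ⌊2.9430/1⌋ = 2.
Subsquare: lon ⌊0.5571/0.0833333⌋ = 6 → g; lat ⌊0.9430/0.0416667⌋ = 22 → w.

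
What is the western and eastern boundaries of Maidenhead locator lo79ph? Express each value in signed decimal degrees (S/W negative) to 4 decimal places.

Field L=11, O=14: +11·20° lon, +14·10° lat → SW at lon 40°, lat 50°.
Square 7, 9: +7·2° lon, +9·1° lat → SW at lon 54°, lat 59°.
Subsquare p=15, h=7: +15·0.0833333° lon, +7·0.0416667° lat → SW at lon 55.25°, lat 59.2917°.
Cell spans 0.0833333° lon × 0.0416667° lat.
west 55.2500, east 55.3333.

55.2500, 55.3333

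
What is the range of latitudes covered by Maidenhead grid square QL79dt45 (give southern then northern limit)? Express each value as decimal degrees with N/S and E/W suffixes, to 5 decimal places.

29.81250° N, 29.81667° N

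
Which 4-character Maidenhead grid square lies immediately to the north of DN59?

DO50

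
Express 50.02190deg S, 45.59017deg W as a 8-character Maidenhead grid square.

GD79ex94

Offset from 180°W / 90°S: lon 134.40983°, lat 39.97810°.
Field: lon ⌊134.40983/20⌋ = 6 → G; lat ⌊39.97810/10⌋ = 3 → D.
Square: lon ⌊14.40983/2⌋ = 7; lat ⌊9.97810/1⌋ = 9.
Subsquare: lon ⌊0.40983/0.0833333⌋ = 4 → e; lat ⌊0.97810/0.0416667⌋ = 23 → x.
Extended square: lon ⌊0.07650/0.00833333⌋ = 9; lat ⌊0.01977/0.00416667⌋ = 4.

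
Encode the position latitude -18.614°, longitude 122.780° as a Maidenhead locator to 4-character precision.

PH11

Offset from 180°W / 90°S: lon 302.78°, lat 71.39°.
Field (20°×10°, letters A–R): lon ⌊302.78/20⌋ = 15 → P; lat ⌊71.39/10⌋ = 7 → H.
Square (2°×1°, digits 0–9): lon ⌊2.78/2⌋ = 1; lat ⌊1.39/1⌋ = 1.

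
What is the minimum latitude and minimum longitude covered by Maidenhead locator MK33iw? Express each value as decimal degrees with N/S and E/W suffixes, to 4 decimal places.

13.9167° N, 66.6667° E

Field M=12, K=10: +12·20° lon, +10·10° lat → SW at lon 60°, lat 10°.
Square 3, 3: +3·2° lon, +3·1° lat → SW at lon 66°, lat 13°.
Subsquare i=8, w=22: +8·0.0833333° lon, +22·0.0416667° lat → SW at lon 66.6667°, lat 13.9167°.
latitude 13.9167° N, longitude 66.6667° E.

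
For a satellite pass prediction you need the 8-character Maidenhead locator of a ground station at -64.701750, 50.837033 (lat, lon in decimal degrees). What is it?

Offset from 180°W / 90°S: lon 230.83703°, lat 25.29825°.
Field: lon ⌊230.83703/20⌋ = 11 → L; lat ⌊25.29825/10⌋ = 2 → C.
Square: lon ⌊10.83703/2⌋ = 5; lat ⌊5.29825/1⌋ = 5.
Subsquare: lon ⌊0.83703/0.0833333⌋ = 10 → k; lat ⌊0.29825/0.0416667⌋ = 7 → h.
Extended square: lon ⌊0.00370/0.00833333⌋ = 0; lat ⌊0.00658/0.00416667⌋ = 1.

LC55kh01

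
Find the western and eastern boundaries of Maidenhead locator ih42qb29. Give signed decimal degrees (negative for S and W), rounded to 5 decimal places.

-10.65000, -10.64167

Field I=8, H=7: +8·20° lon, +7·10° lat → SW at lon -20°, lat -20°.
Square 4, 2: +4·2° lon, +2·1° lat → SW at lon -12°, lat -18°.
Subsquare q=16, b=1: +16·0.0833333° lon, +1·0.0416667° lat → SW at lon -10.6667°, lat -17.9583°.
Extended square 2, 9: +2·0.00833333° lon, +9·0.00416667° lat → SW at lon -10.65°, lat -17.9208°.
Cell spans 0.00833333° lon × 0.00416667° lat.
west -10.65000, east -10.64167.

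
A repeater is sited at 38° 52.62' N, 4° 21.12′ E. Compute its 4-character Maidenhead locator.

JM28

Add 180° to longitude and 90° to latitude: 184.35, 128.88.
Field: 184.35/20 → 9 → J, 128.88/10 → 12 → M; chars JM.
Square: 4.35/2 → 2, 8.88/1 → 8; chars 28.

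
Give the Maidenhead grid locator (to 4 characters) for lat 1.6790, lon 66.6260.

MJ31

Offset from 180°W / 90°S: lon 246.63°, lat 91.68°.
Field: 246.63/20 → 12 → M, 91.68/10 → 9 → J; chars MJ.
Square: 6.63/2 → 3, 1.68/1 → 1; chars 31.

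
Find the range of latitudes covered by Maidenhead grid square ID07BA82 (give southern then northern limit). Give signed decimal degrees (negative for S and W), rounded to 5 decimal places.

Field I=8, D=3: +8·20° lon, +3·10° lat → SW at lon -20°, lat -60°.
Square 0, 7: +0·2° lon, +7·1° lat → SW at lon -20°, lat -53°.
Subsquare b=1, a=0: +1·0.0833333° lon, +0·0.0416667° lat → SW at lon -19.9167°, lat -53°.
Extended square 8, 2: +8·0.00833333° lon, +2·0.00416667° lat → SW at lon -19.85°, lat -52.9917°.
Cell spans 0.00833333° lon × 0.00416667° lat.
south -52.99167, north -52.98750.

-52.99167, -52.98750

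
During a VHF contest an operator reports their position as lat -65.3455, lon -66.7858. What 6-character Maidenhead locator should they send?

FC64op

Shift to the Maidenhead origin (180°W, 90°S): lon 113.2142, lat 24.6545.
Field (20°×10°, letters A–R): 113.2142/20 → 5 → F, 24.6545/10 → 2 → C; chars FC.
Square (2°×1°, digits 0–9): 13.2142/2 → 6, 4.6545/1 → 4; chars 64.
Subsquare (5′×2.5′, letters a–x): 1.2142/0.0833333 → 14 → o, 0.6545/0.0416667 → 15 → p; chars op.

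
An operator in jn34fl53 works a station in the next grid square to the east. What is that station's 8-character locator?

JN34fl63

Longitude extended square 5; +1 → 6.
The latitude characters are unchanged.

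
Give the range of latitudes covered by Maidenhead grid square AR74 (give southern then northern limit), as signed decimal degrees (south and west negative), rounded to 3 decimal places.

84.000, 85.000

Field A=0, R=17: +0·20° lon, +17·10° lat → SW at lon -180°, lat 80°.
Square 7, 4: +7·2° lon, +4·1° lat → SW at lon -166°, lat 84°.
Cell spans 2° lon × 1° lat.
south 84.000, north 85.000.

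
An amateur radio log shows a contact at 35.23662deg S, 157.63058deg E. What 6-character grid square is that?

QF84ts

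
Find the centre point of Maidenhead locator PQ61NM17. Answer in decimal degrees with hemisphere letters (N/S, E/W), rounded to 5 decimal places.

71.53125° N, 133.09583° E

Field P=15, Q=16: +15·20° lon, +16·10° lat → SW at lon 120°, lat 70°.
Square 6, 1: +6·2° lon, +1·1° lat → SW at lon 132°, lat 71°.
Subsquare n=13, m=12: +13·0.0833333° lon, +12·0.0416667° lat → SW at lon 133.083°, lat 71.5°.
Extended square 1, 7: +1·0.00833333° lon, +7·0.00416667° lat → SW at lon 133.092°, lat 71.5292°.
Cell spans 0.00833333° lon × 0.00416667° lat. Centre is SW corner plus half of each.
latitude 71.53125° N, longitude 133.09583° E.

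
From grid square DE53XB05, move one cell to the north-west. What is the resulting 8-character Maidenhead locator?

DE53wb96

Longitude extended square 0; −1 → -1, wraps to 9, carry into subsquare.
Longitude subsquare x = 23; −1 → 22 = w.
Latitude extended square 5; +1 → 6.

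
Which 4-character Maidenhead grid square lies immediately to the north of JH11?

Latitude square 1; +1 → 2.
The longitude characters are unchanged.

JH12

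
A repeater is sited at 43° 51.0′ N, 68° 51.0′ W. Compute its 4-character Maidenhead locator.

FN53

Shift to the Maidenhead origin (180°W, 90°S): lon 111.15, lat 133.85.
Field: lon ⌊111.15/20⌋ = 5 → F; lat ⌊133.85/10⌋ = 13 → N.
Square: lon ⌊11.15/2⌋ = 5; lat ⌊3.85/1⌋ = 3.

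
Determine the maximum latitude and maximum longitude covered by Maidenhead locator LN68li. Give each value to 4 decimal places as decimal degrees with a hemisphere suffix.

Field L=11, N=13: +11·20° lon, +13·10° lat → SW at lon 40°, lat 40°.
Square 6, 8: +6·2° lon, +8·1° lat → SW at lon 52°, lat 48°.
Subsquare l=11, i=8: +11·0.0833333° lon, +8·0.0416667° lat → SW at lon 52.9167°, lat 48.3333°.
Cell spans 0.0833333° lon × 0.0416667° lat. NE corner is SW corner plus one full cell.
latitude 48.3750° N, longitude 53.0000° E.

48.3750° N, 53.0000° E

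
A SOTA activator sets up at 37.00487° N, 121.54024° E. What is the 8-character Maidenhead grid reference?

Offset from 180°W / 90°S: lon 301.54024°, lat 127.00487°.
Field (20°×10°, letters A–R): 301.54024/20 → 15 → P, 127.00487/10 → 12 → M; chars PM.
Square (2°×1°, digits 0–9): 1.54024/2 → 0, 7.00487/1 → 7; chars 07.
Subsquare (5′×2.5′, letters a–x): 1.54024/0.0833333 → 18 → s, 0.00487/0.0416667 → 0 → a; chars sa.
Extended square (30″×15″, digits 0–9): 0.04024/0.00833333 → 4, 0.00487/0.00416667 → 1; chars 41.

PM07sa41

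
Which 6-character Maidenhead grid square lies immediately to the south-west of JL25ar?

Longitude subsquare a = 0; −1 → -1, wraps to 23 = x, carry into square.
Longitude square 2; −1 → 1.
Latitude subsquare r = 17; −1 → 16 = q.

JL15xq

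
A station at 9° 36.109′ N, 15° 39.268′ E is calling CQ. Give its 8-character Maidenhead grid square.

Shift to the Maidenhead origin (180°W, 90°S): lon 195.65447, lat 99.60182.
Field: 195.65447/20 → 9 → J, 99.60182/10 → 9 → J; chars JJ.
Square: 15.65447/2 → 7, 9.60182/1 → 9; chars 79.
Subsquare: 1.65447/0.0833333 → 19 → t, 0.60182/0.0416667 → 14 → o; chars to.
Extended square: 0.07113/0.00833333 → 8, 0.01848/0.00416667 → 4; chars 84.

JJ79to84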